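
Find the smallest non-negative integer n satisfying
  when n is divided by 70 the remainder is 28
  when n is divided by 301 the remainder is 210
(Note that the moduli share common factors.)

gcd(70, 301) = 7 and 7 | (210 − 28), so the pair is consistent; merging gives n ≡ 2618 (mod 3010), where 3010 = lcm(70, 301).
The solution is unique modulo lcm(70, 301) = 3010.

2618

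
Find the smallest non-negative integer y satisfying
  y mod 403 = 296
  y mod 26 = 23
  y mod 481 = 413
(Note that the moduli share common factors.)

7147

gcd(403, 26) = 13 and 13 | (23 − 296), so the pair is consistent; merging gives y ≡ 699 (mod 806), where 806 = lcm(403, 26).
gcd(806, 481) = 13 and 13 | (413 − 699), so the pair is consistent; merging gives y ≡ 7147 (mod 29822), where 29822 = lcm(806, 481).
The solution is unique modulo lcm(403, 26, 481) = 29822.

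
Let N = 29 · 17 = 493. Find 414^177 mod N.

Mod 29: 414 ≡ 8; by Fermat, exponent reduces to 177 mod 28 = 9; 8^9 ≡ 15 (mod 29).
Mod 17: 414 ≡ 6; by Fermat, exponent reduces to 177 mod 16 = 1; 6^1 ≡ 6 (mod 17).
Combine by CRT: x ≡ 15 (mod 29), x ≡ 6 (mod 17) ⇒ x ≡ 363 (mod 493).

363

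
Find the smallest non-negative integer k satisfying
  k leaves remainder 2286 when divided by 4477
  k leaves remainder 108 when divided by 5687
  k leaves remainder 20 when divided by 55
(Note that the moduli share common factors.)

gcd(4477, 5687) = 121 and 121 | (108 − 2286), so the pair is consistent; merging gives k ≡ 136596 (mod 210419), where 210419 = lcm(4477, 5687).
gcd(210419, 55) = 11 and 11 | (20 − 136596), so the pair is consistent; merging gives k ≡ 347015 (mod 1052095), where 1052095 = lcm(210419, 55).
The solution is unique modulo lcm(4477, 5687, 55) = 1052095.

347015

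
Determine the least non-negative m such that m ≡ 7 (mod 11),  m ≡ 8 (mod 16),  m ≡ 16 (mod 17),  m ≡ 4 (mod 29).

17288

From m ≡ 7 (mod 11) write m = 7 + 11t. Substituting into m ≡ 8 (mod 16) gives 11t ≡ 1 (mod 16), and since 11⁻¹ ≡ 3 (mod 16), t ≡ 3. Hence m ≡ 7 + 11·3 = 40 (mod 176).
From m ≡ 40 (mod 176) write m = 40 + 176t. Substituting into m ≡ 16 (mod 17) gives 176t ≡ 10 (mod 17), and since 6⁻¹ ≡ 3 (mod 17), t ≡ 13. Hence m ≡ 40 + 176·13 = 2328 (mod 2992).
From m ≡ 2328 (mod 2992) write m = 2328 + 2992t. Substituting into m ≡ 4 (mod 29) gives 2992t ≡ 25 (mod 29), and since 5⁻¹ ≡ 6 (mod 29), t ≡ 5. Hence m ≡ 2328 + 2992·5 = 17288 (mod 86768).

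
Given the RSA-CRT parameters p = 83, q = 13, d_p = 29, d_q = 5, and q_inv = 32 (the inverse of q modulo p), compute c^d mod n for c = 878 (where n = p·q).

m₁ = c^(d_p) mod p: c ≡ 48 (mod 83), and 48^29 mod 83 = 3.
m₂ = c^(d_q) mod q: c ≡ 7 (mod 13), and 7^5 mod 13 = 11.
h = q_inv·(m₁ − m₂) mod p = 32·(3 − 11) mod 83 = 76.
m = m₂ + h·q = 11 + 76·13 = 999.

999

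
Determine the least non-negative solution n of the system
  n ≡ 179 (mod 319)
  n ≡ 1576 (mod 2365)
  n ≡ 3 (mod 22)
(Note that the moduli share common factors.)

gcd(319, 2365) = 11 and 11 | (1576 − 179), so the pair is consistent; merging gives n ≡ 39416 (mod 68585), where 68585 = lcm(319, 2365).
gcd(68585, 22) = 11 and 11 | (3 − 39416), so the pair is consistent; merging gives n ≡ 108001 (mod 137170), where 137170 = lcm(68585, 22).
The solution is unique modulo lcm(319, 2365, 22) = 137170.

108001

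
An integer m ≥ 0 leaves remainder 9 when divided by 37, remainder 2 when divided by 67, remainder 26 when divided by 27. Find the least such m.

61910

The moduli are pairwise coprime; N = 37·67·27 = 66933.
N/37 = 1809; 1809 ≡ 33 (mod 37); 33·9 ≡ 1, so inverse 9.
N/67 = 999; 999 ≡ 61 (mod 67); 61·11 ≡ 1, so inverse 11.
N/27 = 2479; 2479 ≡ 22 (mod 27); 22·16 ≡ 1, so inverse 16.
m ≡ 9·1809·9 + 2·999·11 + 26·2479·16 = 1199771.
1199771 mod 66933 = 61910.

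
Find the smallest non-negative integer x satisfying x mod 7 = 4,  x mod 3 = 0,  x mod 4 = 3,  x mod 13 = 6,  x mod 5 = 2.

2307

From x ≡ 4 (mod 7) write x = 4 + 7t. Substituting into x ≡ 0 (mod 3) gives 7t ≡ 2 (mod 3), and since 1⁻¹ ≡ 1 (mod 3), t ≡ 2. Hence x ≡ 4 + 7·2 = 18 (mod 21).
From x ≡ 18 (mod 21) write x = 18 + 21t. Substituting into x ≡ 3 (mod 4) gives 21t ≡ 1 (mod 4), and since 1⁻¹ ≡ 1 (mod 4), t ≡ 1. Hence x ≡ 18 + 21·1 = 39 (mod 84).
From x ≡ 39 (mod 84) write x = 39 + 84t. Substituting into x ≡ 6 (mod 13) gives 84t ≡ 6 (mod 13), and since 6⁻¹ ≡ 11 (mod 13), t ≡ 1. Hence x ≡ 39 + 84·1 = 123 (mod 1092).
From x ≡ 123 (mod 1092) write x = 123 + 1092t. Substituting into x ≡ 2 (mod 5) gives 1092t ≡ 4 (mod 5), and since 2⁻¹ ≡ 3 (mod 5), t ≡ 2. Hence x ≡ 123 + 1092·2 = 2307 (mod 5460).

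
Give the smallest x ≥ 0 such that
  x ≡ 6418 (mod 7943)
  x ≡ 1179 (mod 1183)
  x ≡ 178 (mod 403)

101734

gcd(7943, 1183) = 169 and 169 | (1179 − 6418), so the pair is consistent; merging gives x ≡ 46133 (mod 55601), where 55601 = lcm(7943, 1183).
gcd(55601, 403) = 13 and 13 | (178 − 46133), so the pair is consistent; merging gives x ≡ 101734 (mod 1723631), where 1723631 = lcm(55601, 403).
The solution is unique modulo lcm(7943, 1183, 403) = 1723631.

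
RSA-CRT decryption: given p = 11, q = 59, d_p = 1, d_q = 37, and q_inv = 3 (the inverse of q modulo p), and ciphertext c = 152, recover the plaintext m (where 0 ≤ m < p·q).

m₁ = c^(d_p) mod p: c ≡ 9 (mod 11), and 9^1 mod 11 = 9.
m₂ = c^(d_q) mod q: c ≡ 34 (mod 59), and 34^37 mod 59 = 40.
h = q_inv·(m₁ − m₂) mod p = 3·(9 − 40) mod 11 = 6.
m = m₂ + h·q = 40 + 6·59 = 394.

394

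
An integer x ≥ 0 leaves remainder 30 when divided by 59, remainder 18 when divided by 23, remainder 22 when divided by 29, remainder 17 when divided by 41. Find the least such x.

From x ≡ 30 (mod 59) write x = 30 + 59t. Substituting into x ≡ 18 (mod 23) gives 59t ≡ 11 (mod 23), and since 13⁻¹ ≡ 16 (mod 23), t ≡ 15. Hence x ≡ 30 + 59·15 = 915 (mod 1357).
From x ≡ 915 (mod 1357) write x = 915 + 1357t. Substituting into x ≡ 22 (mod 29) gives 1357t ≡ 6 (mod 29), and since 23⁻¹ ≡ 24 (mod 29), t ≡ 28. Hence x ≡ 915 + 1357·28 = 38911 (mod 39353).
From x ≡ 38911 (mod 39353) write x = 38911 + 39353t. Substituting into x ≡ 17 (mod 41) gives 39353t ≡ 15 (mod 41), and since 34⁻¹ ≡ 35 (mod 41), t ≡ 33. Hence x ≡ 38911 + 39353·33 = 1337560 (mod 1613473).

1337560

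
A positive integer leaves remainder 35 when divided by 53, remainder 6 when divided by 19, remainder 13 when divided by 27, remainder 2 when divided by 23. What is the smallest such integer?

237316

From N ≡ 35 (mod 53) write N = 35 + 53t. Substituting into N ≡ 6 (mod 19) gives 53t ≡ 9 (mod 19), and since 15⁻¹ ≡ 14 (mod 19), t ≡ 12. Hence N ≡ 35 + 53·12 = 671 (mod 1007).
From N ≡ 671 (mod 1007) write N = 671 + 1007t. Substituting into N ≡ 13 (mod 27) gives 1007t ≡ 17 (mod 27), and since 8⁻¹ ≡ 17 (mod 27), t ≡ 19. Hence N ≡ 671 + 1007·19 = 19804 (mod 27189).
From N ≡ 19804 (mod 27189) write N = 19804 + 27189t. Substituting into N ≡ 2 (mod 23) gives 27189t ≡ 1 (mod 23), and since 3⁻¹ ≡ 8 (mod 23), t ≡ 8. Hence N ≡ 19804 + 27189·8 = 237316 (mod 625347).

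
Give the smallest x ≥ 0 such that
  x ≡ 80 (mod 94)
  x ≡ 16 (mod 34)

832

gcd(94, 34) = 2 and 2 | (16 − 80), so the pair is consistent; merging gives x ≡ 832 (mod 1598), where 1598 = lcm(94, 34).
The solution is unique modulo lcm(94, 34) = 1598.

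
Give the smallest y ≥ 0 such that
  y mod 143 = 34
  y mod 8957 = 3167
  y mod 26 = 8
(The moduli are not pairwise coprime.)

gcd(143, 8957) = 13 and 13 | (3167 − 34), so the pair is consistent; merging gives y ≡ 74823 (mod 98527), where 98527 = lcm(143, 8957).
gcd(98527, 26) = 13 and 13 | (8 − 74823), so the pair is consistent; merging gives y ≡ 173350 (mod 197054), where 197054 = lcm(98527, 26).
The solution is unique modulo lcm(143, 8957, 26) = 197054.

173350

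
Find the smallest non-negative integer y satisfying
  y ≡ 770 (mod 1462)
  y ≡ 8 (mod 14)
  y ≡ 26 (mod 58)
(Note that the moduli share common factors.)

122116

gcd(1462, 14) = 2 and 2 | (8 − 770), so the pair is consistent; merging gives y ≡ 9542 (mod 10234), where 10234 = lcm(1462, 14).
gcd(10234, 58) = 2 and 2 | (26 − 9542), so the pair is consistent; merging gives y ≡ 122116 (mod 296786), where 296786 = lcm(10234, 58).
The solution is unique modulo lcm(1462, 14, 58) = 296786.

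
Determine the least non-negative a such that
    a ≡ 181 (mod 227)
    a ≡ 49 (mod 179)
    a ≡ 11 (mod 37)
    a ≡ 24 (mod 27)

The moduli are pairwise coprime; N = 227·179·37·27 = 40592367.
N/227 = 178821; 178821 ≡ 172 (mod 227); 172·33 ≡ 1, so inverse 33.
N/179 = 226773; 226773 ≡ 159 (mod 179); 159·170 ≡ 1, so inverse 170.
N/37 = 1097091; 1097091 ≡ 4 (mod 37); 4·28 ≡ 1, so inverse 28.
N/27 = 1503421; 1503421 ≡ 7 (mod 27); 7·4 ≡ 1, so inverse 4.
a ≡ 181·178821·33 + 49·226773·170 + 11·1097091·28 + 24·1503421·4 = 3439349367.
3439349367 mod 40592367 = 29590539.

29590539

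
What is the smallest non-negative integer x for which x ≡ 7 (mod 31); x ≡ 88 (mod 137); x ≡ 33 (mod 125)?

The moduli are pairwise coprime; N = 31·137·125 = 530875.
N/31 = 17125; 17125 ≡ 13 (mod 31); 13·12 ≡ 1, so inverse 12.
N/137 = 3875; 3875 ≡ 39 (mod 137); 39·130 ≡ 1, so inverse 130.
N/125 = 4247; 4247 ≡ 122 (mod 125); 122·83 ≡ 1, so inverse 83.
x ≡ 7·17125·12 + 88·3875·130 + 33·4247·83 = 57401033.
57401033 mod 530875 = 66533.

66533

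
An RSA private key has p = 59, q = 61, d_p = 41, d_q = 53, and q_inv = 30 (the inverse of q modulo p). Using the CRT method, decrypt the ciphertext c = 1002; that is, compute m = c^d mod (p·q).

1238

m₁ = c^(d_p) mod p: c ≡ 58 (mod 59), and 58^41 mod 59 = 58.
m₂ = c^(d_q) mod q: c ≡ 26 (mod 61), and 26^53 mod 61 = 18.
h = q_inv·(m₁ − m₂) mod p = 30·(58 − 18) mod 59 = 20.
m = m₂ + h·q = 18 + 20·61 = 1238.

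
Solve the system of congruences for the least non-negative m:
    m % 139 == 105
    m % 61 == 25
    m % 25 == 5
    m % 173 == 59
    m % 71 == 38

842315780

The moduli are pairwise coprime; N = 139·61·25·173·71 = 2603688925.
N/139 = 18731575; 18731575 ≡ 74 (mod 139); 74·62 ≡ 1, so inverse 62.
N/61 = 42683425; 42683425 ≡ 17 (mod 61); 17·18 ≡ 1, so inverse 18.
N/25 = 104147557; 104147557 ≡ 7 (mod 25); 7·18 ≡ 1, so inverse 18.
N/173 = 15050225; 15050225 ≡ 90 (mod 173); 90·25 ≡ 1, so inverse 25.
N/71 = 36671675; 36671675 ≡ 33 (mod 71); 33·28 ≡ 1, so inverse 28.
m ≡ 105·18731575·62 + 25·42683425·18 + 5·104147557·18 + 59·15050225·25 + 38·36671675·28 = 211741118705.
211741118705 mod 2603688925 = 842315780.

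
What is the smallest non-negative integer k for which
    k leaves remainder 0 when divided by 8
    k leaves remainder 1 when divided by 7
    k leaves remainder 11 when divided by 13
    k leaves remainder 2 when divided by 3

1688

The moduli are pairwise coprime; N = 8·7·13·3 = 2184.
N/8 = 273; 273 ≡ 1 (mod 8), inverse 1.
N/7 = 312; 312 ≡ 4 (mod 7); 4·2 ≡ 1, so inverse 2.
N/13 = 168; 168 ≡ 12 (mod 13); 12·12 ≡ 1, so inverse 12.
N/3 = 728; 728 ≡ 2 (mod 3); 2·2 ≡ 1, so inverse 2.
k ≡ 0·273·1 + 1·312·2 + 11·168·12 + 2·728·2 = 25712.
25712 mod 2184 = 1688.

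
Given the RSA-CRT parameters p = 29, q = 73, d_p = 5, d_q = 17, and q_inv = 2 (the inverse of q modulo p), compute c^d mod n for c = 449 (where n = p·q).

628

m₁ = c^(d_p) mod p: c ≡ 14 (mod 29), and 14^5 mod 29 = 19.
m₂ = c^(d_q) mod q: c ≡ 11 (mod 73), and 11^17 mod 73 = 44.
h = q_inv·(m₁ − m₂) mod p = 2·(19 − 44) mod 29 = 8.
m = m₂ + h·q = 44 + 8·73 = 628.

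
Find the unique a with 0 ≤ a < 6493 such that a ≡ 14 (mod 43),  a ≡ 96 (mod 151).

From a ≡ 14 (mod 43) write a = 14 + 43t. Substituting into a ≡ 96 (mod 151) gives 43t ≡ 82 (mod 151), and since 43⁻¹ ≡ 144 (mod 151), t ≡ 30. Hence a ≡ 14 + 43·30 = 1304 (mod 6493).

1304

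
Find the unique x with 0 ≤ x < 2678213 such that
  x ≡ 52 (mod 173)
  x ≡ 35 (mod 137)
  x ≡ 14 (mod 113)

2165320

The moduli are pairwise coprime; N = 173·137·113 = 2678213.
N/173 = 15481; 15481 ≡ 84 (mod 173); 84·138 ≡ 1, so inverse 138.
N/137 = 19549; 19549 ≡ 95 (mod 137); 95·75 ≡ 1, so inverse 75.
N/113 = 23701; 23701 ≡ 84 (mod 113); 84·74 ≡ 1, so inverse 74.
x ≡ 52·15481·138 + 35·19549·75 + 14·23701·74 = 186962017.
186962017 mod 2678213 = 2165320.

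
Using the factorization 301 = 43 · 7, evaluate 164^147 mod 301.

Mod 43: 164 ≡ 35; by Fermat, exponent reduces to 147 mod 42 = 21; 35^21 ≡ 1 (mod 43).
Mod 7: 164 ≡ 3; by Fermat, exponent reduces to 147 mod 6 = 3; 3^3 ≡ 6 (mod 7).
Combine by CRT: x ≡ 1 (mod 43), x ≡ 6 (mod 7) ⇒ x ≡ 216 (mod 301).

216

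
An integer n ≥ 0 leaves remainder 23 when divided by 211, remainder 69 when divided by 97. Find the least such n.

19857

From n ≡ 23 (mod 211) write n = 23 + 211t. Substituting into n ≡ 69 (mod 97) gives 211t ≡ 46 (mod 97), and since 17⁻¹ ≡ 40 (mod 97), t ≡ 94. Hence n ≡ 23 + 211·94 = 19857 (mod 20467).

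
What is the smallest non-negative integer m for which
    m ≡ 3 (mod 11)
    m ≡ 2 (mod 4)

Combine the congruences pairwise.
From m ≡ 3 (mod 11) write m = 3 + 11t. Substituting into m ≡ 2 (mod 4) gives 11t ≡ 3 (mod 4), and since 3⁻¹ ≡ 3 (mod 4), t ≡ 1. Hence m ≡ 3 + 11·1 = 14 (mod 44).

14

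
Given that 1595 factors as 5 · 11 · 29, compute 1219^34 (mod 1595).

Mod 5: 1219 ≡ 4; by Fermat, exponent reduces to 34 mod 4 = 2; 4^2 ≡ 1 (mod 5).
Mod 11: 1219 ≡ 9; by Fermat, exponent reduces to 34 mod 10 = 4; 9^4 ≡ 5 (mod 11).
Mod 29: 1219 ≡ 1; by Fermat, exponent reduces to 34 mod 28 = 6; 1^6 ≡ 1 (mod 29).
Combine by CRT: x ≡ 1 (mod 5), x ≡ 5 (mod 11), x ≡ 1 (mod 29) ⇒ x ≡ 291 (mod 1595).

291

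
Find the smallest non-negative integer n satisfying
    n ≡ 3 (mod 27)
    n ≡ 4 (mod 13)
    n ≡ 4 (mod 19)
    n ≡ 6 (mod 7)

The moduli are pairwise coprime; M = 27·13·19·7 = 46683.
M/27 = 1729; 1729 ≡ 1 (mod 27), inverse 1.
M/13 = 3591; 3591 ≡ 3 (mod 13); 3·9 ≡ 1, so inverse 9.
M/19 = 2457; 2457 ≡ 6 (mod 19); 6·16 ≡ 1, so inverse 16.
M/7 = 6669; 6669 ≡ 5 (mod 7); 5·3 ≡ 1, so inverse 3.
n ≡ 3·1729·1 + 4·3591·9 + 4·2457·16 + 6·6669·3 = 411753.
411753 mod 46683 = 38289.

38289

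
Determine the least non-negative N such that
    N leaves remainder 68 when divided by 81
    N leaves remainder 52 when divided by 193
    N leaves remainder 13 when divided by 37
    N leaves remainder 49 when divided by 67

16097603

Combine the congruences pairwise.
From N ≡ 68 (mod 81) write N = 68 + 81t. Substituting into N ≡ 52 (mod 193) gives 81t ≡ 177 (mod 193), and since 81⁻¹ ≡ 112 (mod 193), t ≡ 138. Hence N ≡ 68 + 81·138 = 11246 (mod 15633).
From N ≡ 11246 (mod 15633) write N = 11246 + 15633t. Substituting into N ≡ 13 (mod 37) gives 15633t ≡ 15 (mod 37), and since 19⁻¹ ≡ 2 (mod 37), t ≡ 30. Hence N ≡ 11246 + 15633·30 = 480236 (mod 578421).
From N ≡ 480236 (mod 578421) write N = 480236 + 578421t. Substituting into N ≡ 49 (mod 67) gives 578421t ≡ 2 (mod 67), and since 10⁻¹ ≡ 47 (mod 67), t ≡ 27. Hence N ≡ 480236 + 578421·27 = 16097603 (mod 38754207).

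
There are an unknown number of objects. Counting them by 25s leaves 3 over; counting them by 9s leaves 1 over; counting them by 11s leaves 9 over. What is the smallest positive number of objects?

The moduli are pairwise coprime; M = 25·9·11 = 2475.
M/25 = 99; 99 ≡ 24 (mod 25); 24·24 ≡ 1, so inverse 24.
M/9 = 275; 275 ≡ 5 (mod 9); 5·2 ≡ 1, so inverse 2.
M/11 = 225; 225 ≡ 5 (mod 11); 5·9 ≡ 1, so inverse 9.
N ≡ 3·99·24 + 1·275·2 + 9·225·9 = 25903.
25903 mod 2475 = 1153.

1153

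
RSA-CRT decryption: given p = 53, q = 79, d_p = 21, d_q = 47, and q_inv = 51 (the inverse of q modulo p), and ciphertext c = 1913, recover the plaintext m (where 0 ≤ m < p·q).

m₁ = c^(d_p) mod p: c ≡ 5 (mod 53), and 5^21 mod 53 = 27.
m₂ = c^(d_q) mod q: c ≡ 17 (mod 79), and 17^47 mod 79 = 71.
h = q_inv·(m₁ − m₂) mod p = 51·(27 − 71) mod 53 = 35.
m = m₂ + h·q = 71 + 35·79 = 2836.

2836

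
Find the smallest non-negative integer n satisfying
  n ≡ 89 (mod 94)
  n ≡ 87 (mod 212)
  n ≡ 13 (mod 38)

gcd(94, 212) = 2 and 2 | (87 − 89), so the pair is consistent; merging gives n ≡ 935 (mod 9964), where 9964 = lcm(94, 212).
gcd(9964, 38) = 2 and 2 | (13 − 935), so the pair is consistent; merging gives n ≡ 130467 (mod 189316), where 189316 = lcm(9964, 38).
The solution is unique modulo lcm(94, 212, 38) = 189316.

130467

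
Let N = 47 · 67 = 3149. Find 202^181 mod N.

269

Mod 47: 202 ≡ 14; by Fermat, exponent reduces to 181 mod 46 = 43; 14^43 ≡ 34 (mod 47).
Mod 67: 202 ≡ 1; by Fermat, exponent reduces to 181 mod 66 = 49; 1^49 ≡ 1 (mod 67).
Combine by CRT: x ≡ 34 (mod 47), x ≡ 1 (mod 67) ⇒ x ≡ 269 (mod 3149).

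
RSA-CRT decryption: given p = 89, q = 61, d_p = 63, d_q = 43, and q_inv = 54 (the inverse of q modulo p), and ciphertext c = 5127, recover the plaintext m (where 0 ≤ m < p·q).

m₁ = c^(d_p) mod p: c ≡ 54 (mod 89), and 54^63 mod 89 = 75.
m₂ = c^(d_q) mod q: c ≡ 3 (mod 61), and 3^43 mod 61 = 27.
h = q_inv·(m₁ − m₂) mod p = 54·(75 − 27) mod 89 = 11.
m = m₂ + h·q = 27 + 11·61 = 698.

698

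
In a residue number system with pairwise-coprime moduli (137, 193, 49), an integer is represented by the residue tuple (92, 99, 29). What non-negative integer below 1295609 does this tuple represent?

29821

The moduli are pairwise coprime; N = 137·193·49 = 1295609.
N/137 = 9457; 9457 ≡ 4 (mod 137); 4·103 ≡ 1, so inverse 103.
N/193 = 6713; 6713 ≡ 151 (mod 193); 151·170 ≡ 1, so inverse 170.
N/49 = 26441; 26441 ≡ 30 (mod 49); 30·18 ≡ 1, so inverse 18.
x ≡ 92·9457·103 + 99·6713·170 + 29·26441·18 = 216396524.
216396524 mod 1295609 = 29821.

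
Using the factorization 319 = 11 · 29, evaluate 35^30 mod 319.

Mod 11: 35 ≡ 2; since 10 | 30, by Fermat 2^30 ≡ 1 (mod 11).
Mod 29: 35 ≡ 6; by Fermat, exponent reduces to 30 mod 28 = 2; 6^2 ≡ 7 (mod 29).
Combine by CRT: x ≡ 1 (mod 11), x ≡ 7 (mod 29) ⇒ x ≡ 210 (mod 319).

210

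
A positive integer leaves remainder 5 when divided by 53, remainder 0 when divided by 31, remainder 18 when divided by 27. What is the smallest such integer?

From a ≡ 5 (mod 53) write a = 5 + 53t. Substituting into a ≡ 0 (mod 31) gives 53t ≡ 26 (mod 31), and since 22⁻¹ ≡ 24 (mod 31), t ≡ 4. Hence a ≡ 5 + 53·4 = 217 (mod 1643).
From a ≡ 217 (mod 1643) write a = 217 + 1643t. Substituting into a ≡ 18 (mod 27) gives 1643t ≡ 17 (mod 27), and since 23⁻¹ ≡ 20 (mod 27), t ≡ 16. Hence a ≡ 217 + 1643·16 = 26505 (mod 44361).

26505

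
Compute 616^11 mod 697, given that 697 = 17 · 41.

Mod 17: 616 ≡ 4; 4^11 ≡ 13 (mod 17).
Mod 41: 616 ≡ 1; 1^11 ≡ 1 (mod 41).
Combine by CRT: x ≡ 13 (mod 17), x ≡ 1 (mod 41) ⇒ x ≡ 370 (mod 697).

370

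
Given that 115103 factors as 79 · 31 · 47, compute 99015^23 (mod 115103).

Mod 79: 99015 ≡ 28; 28^23 ≡ 53 (mod 79).
Mod 31: 99015 ≡ 1; 1^23 ≡ 1 (mod 31).
Mod 47: 99015 ≡ 33; 33^23 ≡ 46 (mod 47).
Combine by CRT: x ≡ 53 (mod 79), x ≡ 1 (mod 31), x ≡ 46 (mod 47) ⇒ x ≡ 30784 (mod 115103).

30784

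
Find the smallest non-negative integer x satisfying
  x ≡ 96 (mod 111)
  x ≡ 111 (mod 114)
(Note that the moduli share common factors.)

3759

Combine the congruences pairwise.
gcd(111, 114) = 3 and 3 | (111 − 96), so the pair is consistent; merging gives x ≡ 3759 (mod 4218), where 4218 = lcm(111, 114).
The solution is unique modulo lcm(111, 114) = 4218.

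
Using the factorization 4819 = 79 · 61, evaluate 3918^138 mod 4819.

2258

Mod 79: 3918 ≡ 47; by Fermat, exponent reduces to 138 mod 78 = 60; 47^60 ≡ 46 (mod 79).
Mod 61: 3918 ≡ 14; by Fermat, exponent reduces to 138 mod 60 = 18; 14^18 ≡ 1 (mod 61).
Combine by CRT: x ≡ 46 (mod 79), x ≡ 1 (mod 61) ⇒ x ≡ 2258 (mod 4819).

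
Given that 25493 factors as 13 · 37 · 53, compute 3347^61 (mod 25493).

12824

Mod 13: 3347 ≡ 6; by Fermat, exponent reduces to 61 mod 12 = 1; 6^1 ≡ 6 (mod 13).
Mod 37: 3347 ≡ 17; by Fermat, exponent reduces to 61 mod 36 = 25; 17^25 ≡ 22 (mod 37).
Mod 53: 3347 ≡ 8; by Fermat, exponent reduces to 61 mod 52 = 9; 8^9 ≡ 51 (mod 53).
Combine by CRT: x ≡ 6 (mod 13), x ≡ 22 (mod 37), x ≡ 51 (mod 53) ⇒ x ≡ 12824 (mod 25493).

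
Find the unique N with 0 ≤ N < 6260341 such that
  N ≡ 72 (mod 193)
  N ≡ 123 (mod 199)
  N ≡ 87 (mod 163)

The moduli are pairwise coprime; M = 193·199·163 = 6260341.
M/193 = 32437; 32437 ≡ 13 (mod 193); 13·104 ≡ 1, so inverse 104.
M/199 = 31459; 31459 ≡ 17 (mod 199); 17·82 ≡ 1, so inverse 82.
M/163 = 38407; 38407 ≡ 102 (mod 163); 102·8 ≡ 1, so inverse 8.
N ≡ 72·32437·104 + 123·31459·82 + 87·38407·8 = 586915002.
586915002 mod 6260341 = 4703289.

4703289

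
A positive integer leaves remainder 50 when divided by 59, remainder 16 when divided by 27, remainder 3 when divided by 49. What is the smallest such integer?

From t ≡ 50 (mod 59) write t = 50 + 59s. Substituting into t ≡ 16 (mod 27) gives 59s ≡ 20 (mod 27), and since 5⁻¹ ≡ 11 (mod 27), s ≡ 4. Hence t ≡ 50 + 59·4 = 286 (mod 1593).
From t ≡ 286 (mod 1593) write t = 286 + 1593s. Substituting into t ≡ 3 (mod 49) gives 1593s ≡ 11 (mod 49), and since 25⁻¹ ≡ 2 (mod 49), s ≡ 22. Hence t ≡ 286 + 1593·22 = 35332 (mod 78057).

35332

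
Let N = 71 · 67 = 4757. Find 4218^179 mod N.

2251

Mod 71: 4218 ≡ 29; by Fermat, exponent reduces to 179 mod 70 = 39; 29^39 ≡ 50 (mod 71).
Mod 67: 4218 ≡ 64; by Fermat, exponent reduces to 179 mod 66 = 47; 64^47 ≡ 40 (mod 67).
Combine by CRT: x ≡ 50 (mod 71), x ≡ 40 (mod 67) ⇒ x ≡ 2251 (mod 4757).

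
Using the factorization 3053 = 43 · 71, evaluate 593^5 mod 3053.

2699

Mod 43: 593 ≡ 34; 34^5 ≡ 33 (mod 43).
Mod 71: 593 ≡ 25; 25^5 ≡ 1 (mod 71).
Combine by CRT: x ≡ 33 (mod 43), x ≡ 1 (mod 71) ⇒ x ≡ 2699 (mod 3053).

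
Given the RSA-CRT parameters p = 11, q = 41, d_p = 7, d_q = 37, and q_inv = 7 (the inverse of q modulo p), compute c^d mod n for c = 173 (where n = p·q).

m₁ = c^(d_p) mod p: c ≡ 8 (mod 11), and 8^7 mod 11 = 2.
m₂ = c^(d_q) mod q: c ≡ 9 (mod 41), and 9^37 mod 41 = 9.
h = q_inv·(m₁ − m₂) mod p = 7·(2 − 9) mod 11 = 6.
m = m₂ + h·q = 9 + 6·41 = 255.

255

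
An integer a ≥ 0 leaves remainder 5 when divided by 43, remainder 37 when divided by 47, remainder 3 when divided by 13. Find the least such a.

9766

From a ≡ 5 (mod 43) write a = 5 + 43t. Substituting into a ≡ 37 (mod 47) gives 43t ≡ 32 (mod 47), and since 43⁻¹ ≡ 35 (mod 47), t ≡ 39. Hence a ≡ 5 + 43·39 = 1682 (mod 2021).
From a ≡ 1682 (mod 2021) write a = 1682 + 2021t. Substituting into a ≡ 3 (mod 13) gives 2021t ≡ 11 (mod 13), and since 6⁻¹ ≡ 11 (mod 13), t ≡ 4. Hence a ≡ 1682 + 2021·4 = 9766 (mod 26273).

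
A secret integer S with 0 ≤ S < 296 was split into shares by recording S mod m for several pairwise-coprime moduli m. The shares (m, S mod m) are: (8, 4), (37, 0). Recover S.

From S ≡ 4 (mod 8) write S = 4 + 8t. Substituting into S ≡ 0 (mod 37) gives 8t ≡ 33 (mod 37), and since 8⁻¹ ≡ 14 (mod 37), t ≡ 18. Hence S ≡ 4 + 8·18 = 148 (mod 296).

148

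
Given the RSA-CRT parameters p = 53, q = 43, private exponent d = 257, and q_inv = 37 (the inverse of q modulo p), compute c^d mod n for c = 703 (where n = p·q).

d_p = d mod (p−1) = 257 mod 52 = 49; d_q = d mod (q−1) = 5.
m₁ = c^(d_p) mod p: c ≡ 14 (mod 53), and 14^49 mod 53 = 22.
m₂ = c^(d_q) mod q: c ≡ 15 (mod 43), and 15^5 mod 43 = 38.
h = q_inv·(m₁ − m₂) mod p = 37·(22 − 38) mod 53 = 44.
m = m₂ + h·q = 38 + 44·43 = 1930.

1930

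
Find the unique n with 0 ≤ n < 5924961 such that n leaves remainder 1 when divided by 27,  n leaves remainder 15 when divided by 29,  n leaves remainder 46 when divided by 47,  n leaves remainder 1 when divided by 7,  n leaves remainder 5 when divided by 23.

2762236

The moduli are pairwise coprime; M = 27·29·47·7·23 = 5924961.
M/27 = 219443; 219443 ≡ 14 (mod 27); 14·2 ≡ 1, so inverse 2.
M/29 = 204309; 204309 ≡ 4 (mod 29); 4·22 ≡ 1, so inverse 22.
M/47 = 126063; 126063 ≡ 9 (mod 47); 9·21 ≡ 1, so inverse 21.
M/7 = 846423; 846423 ≡ 4 (mod 7); 4·2 ≡ 1, so inverse 2.
M/23 = 257607; 257607 ≡ 7 (mod 23); 7·10 ≡ 1, so inverse 10.
n ≡ 1·219443·2 + 15·204309·22 + 46·126063·21 + 1·846423·2 + 5·257607·10 = 204210910.
204210910 mod 5924961 = 2762236.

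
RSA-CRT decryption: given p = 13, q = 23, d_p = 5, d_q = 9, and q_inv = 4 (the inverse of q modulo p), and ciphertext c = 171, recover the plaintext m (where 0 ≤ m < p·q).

227

m₁ = c^(d_p) mod p: c ≡ 2 (mod 13), and 2^5 mod 13 = 6.
m₂ = c^(d_q) mod q: c ≡ 10 (mod 23), and 10^9 mod 23 = 20.
h = q_inv·(m₁ − m₂) mod p = 4·(6 − 20) mod 13 = 9.
m = m₂ + h·q = 20 + 9·23 = 227.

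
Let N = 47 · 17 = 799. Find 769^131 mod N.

251

Mod 47: 769 ≡ 17; by Fermat, exponent reduces to 131 mod 46 = 39; 17^39 ≡ 16 (mod 47).
Mod 17: 769 ≡ 4; by Fermat, exponent reduces to 131 mod 16 = 3; 4^3 ≡ 13 (mod 17).
Combine by CRT: x ≡ 16 (mod 47), x ≡ 13 (mod 17) ⇒ x ≡ 251 (mod 799).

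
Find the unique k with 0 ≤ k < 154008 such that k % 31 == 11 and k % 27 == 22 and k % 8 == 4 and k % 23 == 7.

94468

The moduli are pairwise coprime; N = 31·27·8·23 = 154008.
N/31 = 4968; 4968 ≡ 8 (mod 31); 8·4 ≡ 1, so inverse 4.
N/27 = 5704; 5704 ≡ 7 (mod 27); 7·4 ≡ 1, so inverse 4.
N/8 = 19251; 19251 ≡ 3 (mod 8); 3·3 ≡ 1, so inverse 3.
N/23 = 6696; 6696 ≡ 3 (mod 23); 3·8 ≡ 1, so inverse 8.
k ≡ 11·4968·4 + 22·5704·4 + 4·19251·3 + 7·6696·8 = 1326532.
1326532 mod 154008 = 94468.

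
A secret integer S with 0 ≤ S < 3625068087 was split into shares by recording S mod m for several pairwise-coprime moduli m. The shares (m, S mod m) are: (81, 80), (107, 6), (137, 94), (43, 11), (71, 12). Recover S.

278249012

The moduli are pairwise coprime; N = 81·107·137·43·71 = 3625068087.
N/81 = 44753927; 44753927 ≡ 50 (mod 81); 50·47 ≡ 1, so inverse 47.
N/107 = 33879141; 33879141 ≡ 52 (mod 107); 52·35 ≡ 1, so inverse 35.
N/137 = 26460351; 26460351 ≡ 34 (mod 137); 34·133 ≡ 1, so inverse 133.
N/43 = 84303909; 84303909 ≡ 1 (mod 43), inverse 1.
N/71 = 51057297; 51057297 ≡ 61 (mod 71); 61·7 ≡ 1, so inverse 7.
S ≡ 80·44753927·47 + 6·33879141·35 + 94·26460351·133 + 11·84303909·1 + 12·51057297·7 = 511412849279.
511412849279 mod 3625068087 = 278249012.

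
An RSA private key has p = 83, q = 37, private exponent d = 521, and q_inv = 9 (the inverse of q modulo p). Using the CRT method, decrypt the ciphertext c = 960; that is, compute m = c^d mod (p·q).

d_p = d mod (p−1) = 521 mod 82 = 29; d_q = d mod (q−1) = 17.
m₁ = c^(d_p) mod p: c ≡ 47 (mod 83), and 47^29 mod 83 = 56.
m₂ = c^(d_q) mod q: c ≡ 35 (mod 37), and 35^17 mod 37 = 19.
h = q_inv·(m₁ − m₂) mod p = 9·(56 − 19) mod 83 = 1.
m = m₂ + h·q = 19 + 1·37 = 56.

56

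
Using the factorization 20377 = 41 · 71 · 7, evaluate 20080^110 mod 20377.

534

Mod 41: 20080 ≡ 31; by Fermat, exponent reduces to 110 mod 40 = 30; 31^30 ≡ 1 (mod 41).
Mod 71: 20080 ≡ 58; by Fermat, exponent reduces to 110 mod 70 = 40; 58^40 ≡ 37 (mod 71).
Mod 7: 20080 ≡ 4; by Fermat, exponent reduces to 110 mod 6 = 2; 4^2 ≡ 2 (mod 7).
Combine by CRT: x ≡ 1 (mod 41), x ≡ 37 (mod 71), x ≡ 2 (mod 7) ⇒ x ≡ 534 (mod 20377).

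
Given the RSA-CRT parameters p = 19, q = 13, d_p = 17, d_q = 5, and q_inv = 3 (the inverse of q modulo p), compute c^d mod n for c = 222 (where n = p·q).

m₁ = c^(d_p) mod p: c ≡ 13 (mod 19), and 13^17 mod 19 = 3.
m₂ = c^(d_q) mod q: c ≡ 1 (mod 13), and 1^5 mod 13 = 1.
h = q_inv·(m₁ − m₂) mod p = 3·(3 − 1) mod 19 = 6.
m = m₂ + h·q = 1 + 6·13 = 79.

79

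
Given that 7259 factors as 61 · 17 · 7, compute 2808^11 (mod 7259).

2353

Mod 61: 2808 ≡ 2; 2^11 ≡ 35 (mod 61).
Mod 17: 2808 ≡ 3; 3^11 ≡ 7 (mod 17).
Mod 7: 2808 ≡ 1; by Fermat, exponent reduces to 11 mod 6 = 5; 1^5 ≡ 1 (mod 7).
Combine by CRT: x ≡ 35 (mod 61), x ≡ 7 (mod 17), x ≡ 1 (mod 7) ⇒ x ≡ 2353 (mod 7259).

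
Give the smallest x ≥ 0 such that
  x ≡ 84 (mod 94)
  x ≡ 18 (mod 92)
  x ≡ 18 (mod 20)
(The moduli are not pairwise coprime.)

gcd(94, 92) = 2 and 2 | (18 − 84), so the pair is consistent; merging gives x ≡ 1306 (mod 4324), where 4324 = lcm(94, 92).
gcd(4324, 20) = 4 and 4 | (18 − 1306), so the pair is consistent; merging gives x ≡ 14278 (mod 21620), where 21620 = lcm(4324, 20).
The solution is unique modulo lcm(94, 92, 20) = 21620.

14278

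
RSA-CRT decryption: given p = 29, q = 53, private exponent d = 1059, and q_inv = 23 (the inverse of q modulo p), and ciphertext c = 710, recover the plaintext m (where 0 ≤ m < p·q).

d_p = d mod (p−1) = 1059 mod 28 = 23; d_q = d mod (q−1) = 19.
m₁ = c^(d_p) mod p: c ≡ 14 (mod 29), and 14^23 mod 29 = 26.
m₂ = c^(d_q) mod q: c ≡ 21 (mod 53), and 21^19 mod 53 = 3.
h = q_inv·(m₁ − m₂) mod p = 23·(26 − 3) mod 29 = 7.
m = m₂ + h·q = 3 + 7·53 = 374.

374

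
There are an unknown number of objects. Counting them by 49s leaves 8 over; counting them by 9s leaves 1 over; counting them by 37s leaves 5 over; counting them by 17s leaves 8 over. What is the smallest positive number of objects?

The moduli are pairwise coprime; M = 49·9·37·17 = 277389.
M/49 = 5661; 5661 ≡ 26 (mod 49); 26·17 ≡ 1, so inverse 17.
M/9 = 30821; 30821 ≡ 5 (mod 9); 5·2 ≡ 1, so inverse 2.
M/37 = 7497; 7497 ≡ 23 (mod 37); 23·29 ≡ 1, so inverse 29.
M/17 = 16317; 16317 ≡ 14 (mod 17); 14·11 ≡ 1, so inverse 11.
N ≡ 8·5661·17 + 1·30821·2 + 5·7497·29 + 8·16317·11 = 3354499.
3354499 mod 277389 = 25831.

25831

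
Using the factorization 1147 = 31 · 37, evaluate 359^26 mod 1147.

121

Mod 31: 359 ≡ 18; 18^26 ≡ 28 (mod 31).
Mod 37: 359 ≡ 26; 26^26 ≡ 10 (mod 37).
Combine by CRT: x ≡ 28 (mod 31), x ≡ 10 (mod 37) ⇒ x ≡ 121 (mod 1147).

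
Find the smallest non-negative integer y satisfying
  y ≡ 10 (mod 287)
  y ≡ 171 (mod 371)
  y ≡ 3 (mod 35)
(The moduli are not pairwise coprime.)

gcd(287, 371) = 7 and 7 | (171 − 10), so the pair is consistent; merging gives y ≡ 8333 (mod 15211), where 15211 = lcm(287, 371).
gcd(15211, 35) = 7 and 7 | (3 − 8333), so the pair is consistent; merging gives y ≡ 8333 (mod 76055), where 76055 = lcm(15211, 35).
The solution is unique modulo lcm(287, 371, 35) = 76055.

8333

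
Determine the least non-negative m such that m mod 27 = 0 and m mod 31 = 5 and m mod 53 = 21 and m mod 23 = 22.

Combine the congruences pairwise.
From m ≡ 0 (mod 27) write m = 0 + 27t. Substituting into m ≡ 5 (mod 31) gives 27t ≡ 5 (mod 31), and since 27⁻¹ ≡ 23 (mod 31), t ≡ 22. Hence m ≡ 0 + 27·22 = 594 (mod 837).
From m ≡ 594 (mod 837) write m = 594 + 837t. Substituting into m ≡ 21 (mod 53) gives 837t ≡ 10 (mod 53), and since 42⁻¹ ≡ 24 (mod 53), t ≡ 28. Hence m ≡ 594 + 837·28 = 24030 (mod 44361).
From m ≡ 24030 (mod 44361) write m = 24030 + 44361t. Substituting into m ≡ 22 (mod 23) gives 44361t ≡ 4 (mod 23), and since 17⁻¹ ≡ 19 (mod 23), t ≡ 7. Hence m ≡ 24030 + 44361·7 = 334557 (mod 1020303).

334557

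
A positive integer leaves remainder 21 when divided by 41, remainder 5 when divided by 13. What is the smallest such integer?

Combine the congruences pairwise.
From x ≡ 21 (mod 41) write x = 21 + 41t. Substituting into x ≡ 5 (mod 13) gives 41t ≡ 10 (mod 13), and since 2⁻¹ ≡ 7 (mod 13), t ≡ 5. Hence x ≡ 21 + 41·5 = 226 (mod 533).

226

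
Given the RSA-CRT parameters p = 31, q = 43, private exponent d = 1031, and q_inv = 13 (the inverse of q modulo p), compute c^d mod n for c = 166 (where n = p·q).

179

d_p = d mod (p−1) = 1031 mod 30 = 11; d_q = d mod (q−1) = 23.
m₁ = c^(d_p) mod p: c ≡ 11 (mod 31), and 11^11 mod 31 = 24.
m₂ = c^(d_q) mod q: c ≡ 37 (mod 43), and 37^23 mod 43 = 7.
h = q_inv·(m₁ − m₂) mod p = 13·(24 − 7) mod 31 = 4.
m = m₂ + h·q = 7 + 4·43 = 179.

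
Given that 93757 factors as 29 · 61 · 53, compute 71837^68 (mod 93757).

Mod 29: 71837 ≡ 4; by Fermat, exponent reduces to 68 mod 28 = 12; 4^12 ≡ 20 (mod 29).
Mod 61: 71837 ≡ 40; by Fermat, exponent reduces to 68 mod 60 = 8; 40^8 ≡ 47 (mod 61).
Mod 53: 71837 ≡ 22; by Fermat, exponent reduces to 68 mod 52 = 16; 22^16 ≡ 44 (mod 53).
Combine by CRT: x ≡ 20 (mod 29), x ≡ 47 (mod 61), x ≡ 44 (mod 53) ⇒ x ≡ 38416 (mod 93757).

38416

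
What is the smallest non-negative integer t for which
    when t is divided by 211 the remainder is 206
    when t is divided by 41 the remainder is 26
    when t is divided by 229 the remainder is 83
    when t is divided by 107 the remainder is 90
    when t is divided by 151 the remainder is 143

The moduli are pairwise coprime; N = 211·41·229·107·151 = 32008293403.
N/211 = 151698073; 151698073 ≡ 45 (mod 211); 45·136 ≡ 1, so inverse 136.
N/41 = 780690083; 780690083 ≡ 22 (mod 41); 22·28 ≡ 1, so inverse 28.
N/229 = 139774207; 139774207 ≡ 164 (mod 229); 164·155 ≡ 1, so inverse 155.
N/107 = 299142929; 299142929 ≡ 33 (mod 107); 33·13 ≡ 1, so inverse 13.
N/151 = 211975453; 211975453 ≡ 143 (mod 151); 143·132 ≡ 1, so inverse 132.
t ≡ 206·151698073·136 + 26·780690083·28 + 83·139774207·155 + 90·299142929·13 + 143·211975453·132 = 10967756644405.
10967756644405 mod 32008293403 = 20920300579.

20920300579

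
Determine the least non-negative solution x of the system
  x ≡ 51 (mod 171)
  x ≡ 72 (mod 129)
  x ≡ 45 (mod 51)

92049

Combine the congruences pairwise.
gcd(171, 129) = 3 and 3 | (72 − 51), so the pair is consistent; merging gives x ≡ 3813 (mod 7353), where 7353 = lcm(171, 129).
gcd(7353, 51) = 3 and 3 | (45 − 3813), so the pair is consistent; merging gives x ≡ 92049 (mod 125001), where 125001 = lcm(7353, 51).
The solution is unique modulo lcm(171, 129, 51) = 125001.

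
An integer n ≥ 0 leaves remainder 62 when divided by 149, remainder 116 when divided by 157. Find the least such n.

16601

Combine the congruences pairwise.
From n ≡ 62 (mod 149) write n = 62 + 149t. Substituting into n ≡ 116 (mod 157) gives 149t ≡ 54 (mod 157), and since 149⁻¹ ≡ 98 (mod 157), t ≡ 111. Hence n ≡ 62 + 149·111 = 16601 (mod 23393).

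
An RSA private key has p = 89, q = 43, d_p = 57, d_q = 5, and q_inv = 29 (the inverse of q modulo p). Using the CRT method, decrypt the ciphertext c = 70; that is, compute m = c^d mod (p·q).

m₁ = c^(d_p) mod p: c ≡ 70 (mod 89), and 70^57 mod 89 = 60.
m₂ = c^(d_q) mod q: c ≡ 27 (mod 43), and 27^5 mod 43 = 22.
h = q_inv·(m₁ − m₂) mod p = 29·(60 − 22) mod 89 = 34.
m = m₂ + h·q = 22 + 34·43 = 1484.

1484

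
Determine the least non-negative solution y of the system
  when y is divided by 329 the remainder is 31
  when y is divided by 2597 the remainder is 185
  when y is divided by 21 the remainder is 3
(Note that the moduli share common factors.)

gcd(329, 2597) = 7 and 7 | (185 − 31), so the pair is consistent; merging gives y ≡ 109259 (mod 122059), where 122059 = lcm(329, 2597).
gcd(122059, 21) = 7 and 7 | (3 − 109259), so the pair is consistent; merging gives y ≡ 231318 (mod 366177), where 366177 = lcm(122059, 21).
The solution is unique modulo lcm(329, 2597, 21) = 366177.

231318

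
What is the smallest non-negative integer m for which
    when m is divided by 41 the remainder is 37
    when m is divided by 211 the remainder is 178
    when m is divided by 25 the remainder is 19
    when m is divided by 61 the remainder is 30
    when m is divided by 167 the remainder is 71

From m ≡ 37 (mod 41) write m = 37 + 41t. Substituting into m ≡ 178 (mod 211) gives 41t ≡ 141 (mod 211), and since 41⁻¹ ≡ 175 (mod 211), t ≡ 199. Hence m ≡ 37 + 41·199 = 8196 (mod 8651).
From m ≡ 8196 (mod 8651) write m = 8196 + 8651t. Substituting into m ≡ 19 (mod 25) gives 8651t ≡ 23 (mod 25), and since 1⁻¹ ≡ 1 (mod 25), t ≡ 23. Hence m ≡ 8196 + 8651·23 = 207169 (mod 216275).
From m ≡ 207169 (mod 216275) write m = 207169 + 216275t. Substituting into m ≡ 30 (mod 61) gives 216275t ≡ 17 (mod 61), and since 30⁻¹ ≡ 59 (mod 61), t ≡ 27. Hence m ≡ 207169 + 216275·27 = 6046594 (mod 13192775).
From m ≡ 6046594 (mod 13192775) write m = 6046594 + 13192775t. Substituting into m ≡ 71 (mod 167) gives 13192775t ≡ 46 (mod 167), and since 109⁻¹ ≡ 95 (mod 167), t ≡ 28. Hence m ≡ 6046594 + 13192775·28 = 375444294 (mod 2203193425).

375444294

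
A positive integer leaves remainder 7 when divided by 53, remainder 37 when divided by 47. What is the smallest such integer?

From t ≡ 7 (mod 53) write t = 7 + 53s. Substituting into t ≡ 37 (mod 47) gives 53s ≡ 30 (mod 47), and since 6⁻¹ ≡ 8 (mod 47), s ≡ 5. Hence t ≡ 7 + 53·5 = 272 (mod 2491).

272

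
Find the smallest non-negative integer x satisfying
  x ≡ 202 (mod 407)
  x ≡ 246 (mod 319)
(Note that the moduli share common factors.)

6307

gcd(407, 319) = 11 and 11 | (246 − 202), so the pair is consistent; merging gives x ≡ 6307 (mod 11803), where 11803 = lcm(407, 319).
The solution is unique modulo lcm(407, 319) = 11803.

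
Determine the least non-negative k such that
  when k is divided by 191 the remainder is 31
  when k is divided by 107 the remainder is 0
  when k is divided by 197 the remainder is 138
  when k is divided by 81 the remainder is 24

254850567

From k ≡ 31 (mod 191) write k = 31 + 191t. Substituting into k ≡ 0 (mod 107) gives 191t ≡ 76 (mod 107), and since 84⁻¹ ≡ 93 (mod 107), t ≡ 6. Hence k ≡ 31 + 191·6 = 1177 (mod 20437).
From k ≡ 1177 (mod 20437) write k = 1177 + 20437t. Substituting into k ≡ 138 (mod 197) gives 20437t ≡ 143 (mod 197), and since 146⁻¹ ≡ 112 (mod 197), t ≡ 59. Hence k ≡ 1177 + 20437·59 = 1206960 (mod 4026089).
From k ≡ 1206960 (mod 4026089) write k = 1206960 + 4026089t. Substituting into k ≡ 24 (mod 81) gives 4026089t ≡ 45 (mod 81), and since 65⁻¹ ≡ 5 (mod 81), t ≡ 63. Hence k ≡ 1206960 + 4026089·63 = 254850567 (mod 326113209).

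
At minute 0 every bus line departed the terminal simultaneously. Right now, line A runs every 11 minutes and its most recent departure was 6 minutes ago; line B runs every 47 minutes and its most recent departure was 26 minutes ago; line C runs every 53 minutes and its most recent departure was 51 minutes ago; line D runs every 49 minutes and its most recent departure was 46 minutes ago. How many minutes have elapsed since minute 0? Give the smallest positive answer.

397975

The moduli are pairwise coprime; N = 11·47·53·49 = 1342649.
N/11 = 122059; 122059 ≡ 3 (mod 11); 3·4 ≡ 1, so inverse 4.
N/47 = 28567; 28567 ≡ 38 (mod 47); 38·26 ≡ 1, so inverse 26.
N/53 = 25333; 25333 ≡ 52 (mod 53); 52·52 ≡ 1, so inverse 52.
N/49 = 27401; 27401 ≡ 10 (mod 49); 10·5 ≡ 1, so inverse 5.
t ≡ 6·122059·4 + 26·28567·26 + 51·25333·52 + 46·27401·5 = 95726054.
95726054 mod 1342649 = 397975.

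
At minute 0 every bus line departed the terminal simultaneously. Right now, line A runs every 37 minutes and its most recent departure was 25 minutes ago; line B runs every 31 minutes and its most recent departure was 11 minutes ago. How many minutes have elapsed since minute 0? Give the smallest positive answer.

From t ≡ 25 (mod 37) write t = 25 + 37s. Substituting into t ≡ 11 (mod 31) gives 37s ≡ 17 (mod 31), and since 6⁻¹ ≡ 26 (mod 31), s ≡ 8. Hence t ≡ 25 + 37·8 = 321 (mod 1147).

321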